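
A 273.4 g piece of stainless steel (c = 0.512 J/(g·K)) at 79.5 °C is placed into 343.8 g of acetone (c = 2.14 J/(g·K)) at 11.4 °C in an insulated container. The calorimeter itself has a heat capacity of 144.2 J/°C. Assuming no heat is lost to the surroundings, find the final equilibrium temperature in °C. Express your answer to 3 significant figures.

T_f = 20.7 °C

Heat lost by stainless steel = heat gained by acetone + calorimeter.
(273.4)(0.512)(79.5 − T) = [(343.8)(2.14) + 144.2](T − 11.4)
139.9808 (79.5 − T) = 879.932 (T − 11.4)
11128 − 139.9808 T = 879.932 T − 10031
21159 = 1019.9128 T
T = 20.746 °C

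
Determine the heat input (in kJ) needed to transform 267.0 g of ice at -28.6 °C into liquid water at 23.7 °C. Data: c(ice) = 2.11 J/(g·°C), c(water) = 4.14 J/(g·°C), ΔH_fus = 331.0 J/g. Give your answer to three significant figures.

q1 (heat ice -28.6→0.0 °C): 267.0 × 2.11 × 28.6 = 16112 J
q2 (melt at 0 °C): 267.0 × 331.0 = 88377 J
q3 (heat water 0.0→23.7 °C): 267.0 × 4.14 × 23.7 = 26198 J
Total: 16112 + 88377 + 26198 = 130687 J = 131 kJ

q = 131 kJ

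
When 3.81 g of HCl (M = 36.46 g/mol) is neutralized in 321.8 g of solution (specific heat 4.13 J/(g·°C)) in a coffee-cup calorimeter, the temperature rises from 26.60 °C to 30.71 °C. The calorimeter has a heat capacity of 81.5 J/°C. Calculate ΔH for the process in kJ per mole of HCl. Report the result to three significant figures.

|ΔT| = |30.71 − 26.60| = 4.11 °C
|q_surr| = (321.8 × 4.13 + 81.5) × 4.11 = 1410.534 × 4.11 = 5797 J
n(HCl) = 3.81 / 36.46 = 0.1045 mol
Temperature rose, so q_rxn = −|q_surr| = -5.797 kJ
ΔH = q_rxn / n = -55.47 kJ/mol

ΔH = -55.5 kJ/mol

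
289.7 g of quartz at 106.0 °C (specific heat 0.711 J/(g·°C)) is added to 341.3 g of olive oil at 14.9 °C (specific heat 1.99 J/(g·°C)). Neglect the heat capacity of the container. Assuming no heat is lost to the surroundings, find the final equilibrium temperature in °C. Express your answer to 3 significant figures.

T_f = 36.1 °C

Heat lost by quartz = heat gained by olive oil.
(289.7)(0.711)(106.0 − T) = (341.3)(1.99)(T − 14.9)
205.9767 (106.0 − T) = 679.187 (T − 14.9)
21834 − 205.9767 T = 679.187 T − 10120
31954 = 885.1637 T
T = 36.10 °C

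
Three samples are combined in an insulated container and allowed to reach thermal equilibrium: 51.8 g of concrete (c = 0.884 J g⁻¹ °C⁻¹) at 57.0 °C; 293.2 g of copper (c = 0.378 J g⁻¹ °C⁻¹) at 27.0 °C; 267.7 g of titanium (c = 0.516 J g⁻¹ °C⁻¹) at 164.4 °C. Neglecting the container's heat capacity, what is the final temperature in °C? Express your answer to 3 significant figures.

T_f = 96.1 °C

Σ mᵢcᵢ(T − Tᵢ) = 0  ⇒  T = Σ mᵢcᵢTᵢ / Σ mᵢcᵢ
Σ mᵢcᵢ = 51.8×0.884 + 293.2×0.378 + 267.7×0.516 = 294.7540
Σ mᵢcᵢTᵢ = 45.7912×57.0 + 110.8296×27.0 + 138.1332×164.4 = 28312
T = 28312 / 294.7540 = 96.05 °C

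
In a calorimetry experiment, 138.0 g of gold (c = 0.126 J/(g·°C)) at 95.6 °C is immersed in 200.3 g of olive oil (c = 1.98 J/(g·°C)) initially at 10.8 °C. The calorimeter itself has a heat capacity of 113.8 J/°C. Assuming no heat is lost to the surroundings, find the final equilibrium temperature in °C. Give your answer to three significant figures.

T_f = 13.6 °C

Heat lost by gold = heat gained by olive oil + calorimeter.
(138.0)(0.126)(95.6 − T) = [(200.3)(1.98) + 113.8](T − 10.8)
17.388 (95.6 − T) = 510.394 (T − 10.8)
1662.3 − 17.388 T = 510.394 T − 5512.3
7174.6 = 527.782 T
T = 13.59 °C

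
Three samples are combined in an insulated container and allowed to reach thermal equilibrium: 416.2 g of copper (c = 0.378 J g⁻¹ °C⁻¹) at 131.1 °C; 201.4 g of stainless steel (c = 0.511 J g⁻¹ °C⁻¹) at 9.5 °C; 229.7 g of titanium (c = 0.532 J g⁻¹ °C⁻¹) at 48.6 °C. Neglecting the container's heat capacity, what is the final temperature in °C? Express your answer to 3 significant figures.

T_f = 72.0 °C

Σ mᵢcᵢ(T − Tᵢ) = 0  ⇒  T = Σ mᵢcᵢTᵢ / Σ mᵢcᵢ
Σ mᵢcᵢ = 416.2×0.378 + 201.4×0.511 + 229.7×0.532 = 382.4394
Σ mᵢcᵢTᵢ = 157.3236×131.1 + 102.9154×9.5 + 122.2004×48.6 = 27542
T = 27542 / 382.4394 = 72.02 °C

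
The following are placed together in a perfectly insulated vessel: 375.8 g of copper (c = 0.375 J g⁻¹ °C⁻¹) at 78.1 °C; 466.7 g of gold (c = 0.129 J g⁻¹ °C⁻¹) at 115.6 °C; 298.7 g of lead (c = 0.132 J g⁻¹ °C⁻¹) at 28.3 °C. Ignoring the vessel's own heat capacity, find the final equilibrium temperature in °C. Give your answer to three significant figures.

Σ mᵢcᵢ(T − Tᵢ) = 0  ⇒  T = Σ mᵢcᵢTᵢ / Σ mᵢcᵢ
Σ mᵢcᵢ = 375.8×0.375 + 466.7×0.129 + 298.7×0.132 = 240.5577
Σ mᵢcᵢTᵢ = 140.925×78.1 + 60.2043×115.6 + 39.4284×28.3 = 19082
T = 19082 / 240.5577 = 79.32 °C

T_f = 79.3 °C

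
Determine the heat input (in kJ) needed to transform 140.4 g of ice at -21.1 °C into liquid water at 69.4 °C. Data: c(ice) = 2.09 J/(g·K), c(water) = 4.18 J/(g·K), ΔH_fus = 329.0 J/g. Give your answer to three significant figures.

q1 (heat ice -21.1→0.0 °C): 140.4 × 2.09 × 21.1 = 6191 J
q2 (melt at 0 °C): 140.4 × 329.0 = 46192 J
q3 (heat water 0.0→69.4 °C): 140.4 × 4.18 × 69.4 = 40729 J
Total: 6191 + 46192 + 40729 = 93112 J = 93.1 kJ

q = 93.1 kJ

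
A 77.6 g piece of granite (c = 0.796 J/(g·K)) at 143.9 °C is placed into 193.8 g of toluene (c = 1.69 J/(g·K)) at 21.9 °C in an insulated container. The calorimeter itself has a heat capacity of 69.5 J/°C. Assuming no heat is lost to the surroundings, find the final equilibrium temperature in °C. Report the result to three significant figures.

Heat lost by granite = heat gained by toluene + calorimeter.
(77.6)(0.796)(143.9 − T) = [(193.8)(1.69) + 69.5](T − 21.9)
61.7696 (143.9 − T) = 397.022 (T − 21.9)
8888.6 − 61.7696 T = 397.022 T − 8694.8
17583.4 = 458.7916 T
T = 38.33 °C

T_f = 38.3 °C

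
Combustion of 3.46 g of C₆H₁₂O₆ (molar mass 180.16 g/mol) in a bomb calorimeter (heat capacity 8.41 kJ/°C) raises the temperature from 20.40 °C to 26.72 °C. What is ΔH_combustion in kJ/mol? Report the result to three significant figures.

ΔT = 26.72 − 20.40 = 6.32 °C
q_cal = C_cal × ΔT = 8.41 × 6.32 = 53.1512 kJ
n = 3.46 / 180.16 = 0.01921 mol
q_rxn = −q_cal = -53.1512 kJ
ΔH = -53.1512 / 0.01921 = -2767 kJ/mol

ΔH = -2770 kJ/mol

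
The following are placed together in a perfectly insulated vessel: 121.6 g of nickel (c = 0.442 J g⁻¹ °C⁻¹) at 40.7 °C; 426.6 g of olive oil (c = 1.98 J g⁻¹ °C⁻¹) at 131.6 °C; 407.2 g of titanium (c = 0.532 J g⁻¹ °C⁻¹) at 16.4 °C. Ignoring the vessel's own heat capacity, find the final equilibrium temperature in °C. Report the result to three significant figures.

T_f = 105 °C

Σ mᵢcᵢ(T − Tᵢ) = 0  ⇒  T = Σ mᵢcᵢTᵢ / Σ mᵢcᵢ
Σ mᵢcᵢ = 121.6×0.442 + 426.6×1.98 + 407.2×0.532 = 1115.0456
Σ mᵢcᵢTᵢ = 53.7472×40.7 + 844.668×131.6 + 216.6304×16.4 = 116900
T = 116900 / 1115.0456 = 104.8 °C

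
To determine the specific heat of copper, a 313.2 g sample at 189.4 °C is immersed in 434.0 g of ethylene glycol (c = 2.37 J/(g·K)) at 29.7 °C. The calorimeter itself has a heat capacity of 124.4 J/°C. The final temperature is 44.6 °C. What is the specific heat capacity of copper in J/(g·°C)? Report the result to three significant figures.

c = 0.379 J/(g·°C)

q_gained = (434.0 × 2.37 + 124.4) × (44.6 − 29.7) = 17180 J
q_lost = 313.2 × c × (189.4 − 44.6) = 45351.36 c
Set equal: c = 17180 / 45351.36 = 0.379 J/(g·°C)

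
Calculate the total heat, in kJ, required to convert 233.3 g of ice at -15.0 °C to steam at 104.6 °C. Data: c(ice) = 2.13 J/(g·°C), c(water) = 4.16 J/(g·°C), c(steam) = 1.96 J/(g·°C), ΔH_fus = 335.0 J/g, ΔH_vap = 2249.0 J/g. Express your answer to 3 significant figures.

q = 709 kJ

q1 (heat ice -15.0→0.0 °C): 233.3 × 2.13 × 15.0 = 7454 J
q2 (melt at 0 °C): 233.3 × 335.0 = 78156 J
q3 (heat water 0.0→100.0 °C): 233.3 × 4.16 × 100.0 = 97053 J
q4 (vaporize at 100 °C): 233.3 × 2249.0 = 524692 J
q5 (heat steam 100.0→104.6 °C): 233.3 × 1.96 × 4.6 = 2103 J
Total: 7454 + 78156 + 97053 + 524692 + 2103 = 709458 J = 709 kJ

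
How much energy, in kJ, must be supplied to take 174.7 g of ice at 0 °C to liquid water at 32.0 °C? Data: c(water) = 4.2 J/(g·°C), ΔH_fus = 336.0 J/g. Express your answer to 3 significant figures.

q = 82.2 kJ

q1 (melt at 0 °C): 174.7 × 336.0 = 58699 J
q2 (heat water 0.0→32.0 °C): 174.7 × 4.2 × 32.0 = 23480 J
Total: 58699 + 23480 = 82179 J = 82.2 kJ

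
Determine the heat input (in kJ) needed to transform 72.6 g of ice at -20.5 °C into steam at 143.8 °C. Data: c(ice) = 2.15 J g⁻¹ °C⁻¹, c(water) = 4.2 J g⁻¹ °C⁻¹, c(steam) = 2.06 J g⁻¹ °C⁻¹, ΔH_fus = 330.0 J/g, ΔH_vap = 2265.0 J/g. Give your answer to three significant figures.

q = 229 kJ

q1 (heat ice -20.5→0.0 °C): 72.6 × 2.15 × 20.5 = 3200 J
q2 (melt at 0 °C): 72.6 × 330.0 = 23958 J
q3 (heat water 0.0→100.0 °C): 72.6 × 4.2 × 100.0 = 30492 J
q4 (vaporize at 100 °C): 72.6 × 2265.0 = 164439 J
q5 (heat steam 100.0→143.8 °C): 72.6 × 2.06 × 43.8 = 6551 J
Total: 3200 + 23958 + 30492 + 164439 + 6551 = 228640 J = 229 kJ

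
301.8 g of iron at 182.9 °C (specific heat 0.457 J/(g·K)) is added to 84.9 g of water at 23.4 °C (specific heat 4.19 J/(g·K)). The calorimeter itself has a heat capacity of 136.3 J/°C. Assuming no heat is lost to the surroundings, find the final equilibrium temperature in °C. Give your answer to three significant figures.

T_f = 58.3 °C

Heat lost by iron = heat gained by water + calorimeter.
(301.8)(0.457)(182.9 − T) = [(84.9)(4.19) + 136.3](T − 23.4)
137.9226 (182.9 − T) = 492.031 (T − 23.4)
25226 − 137.9226 T = 492.031 T − 11514
36740 = 629.9536 T
T = 58.32 °C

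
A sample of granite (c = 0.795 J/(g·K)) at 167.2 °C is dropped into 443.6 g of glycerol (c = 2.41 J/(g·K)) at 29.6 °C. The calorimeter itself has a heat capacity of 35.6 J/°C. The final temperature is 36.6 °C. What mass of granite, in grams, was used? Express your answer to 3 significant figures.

q_gained = (443.6 × 2.41 + 35.6) × (36.6 − 29.6) = 7733 J
q_lost = m × 0.795 × (167.2 − 36.6) = 103.827 m
m = 7733 / 103.827 = 74.5 g

m = 74.5 g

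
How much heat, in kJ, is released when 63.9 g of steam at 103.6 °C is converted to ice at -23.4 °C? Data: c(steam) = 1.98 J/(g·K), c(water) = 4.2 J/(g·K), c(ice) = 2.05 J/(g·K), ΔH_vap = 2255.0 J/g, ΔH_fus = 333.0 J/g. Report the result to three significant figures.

q1 (cool steam 103.6→100 °C): 63.9 × 1.98 × 3.6 = 455 J
q2 (condense at 100 °C): 63.9 × 2255.0 = 144095 J
q3 (cool water 100→0 °C): 63.9 × 4.2 × 100.0 = 26838 J
q4 (freeze at 0 °C): 63.9 × 333.0 = 21279 J
q5 (cool ice 0→-23.4 °C): 63.9 × 2.05 × 23.4 = 3065 J
Total: 455 + 144095 + 26838 + 21279 + 3065 = 195732 J = 196 kJ

q = 196 kJ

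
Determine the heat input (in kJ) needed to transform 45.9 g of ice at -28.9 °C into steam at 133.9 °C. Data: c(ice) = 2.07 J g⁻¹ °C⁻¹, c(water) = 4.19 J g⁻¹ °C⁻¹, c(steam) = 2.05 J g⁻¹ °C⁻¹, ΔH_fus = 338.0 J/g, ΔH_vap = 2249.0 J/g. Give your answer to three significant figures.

q = 144 kJ

q1 (heat ice -28.9→0.0 °C): 45.9 × 2.07 × 28.9 = 2746 J
q2 (melt at 0 °C): 45.9 × 338.0 = 15514 J
q3 (heat water 0.0→100.0 °C): 45.9 × 4.19 × 100.0 = 19232 J
q4 (vaporize at 100 °C): 45.9 × 2249.0 = 103229 J
q5 (heat steam 100.0→133.9 °C): 45.9 × 2.05 × 33.9 = 3190 J
Total: 2746 + 15514 + 19232 + 103229 + 3190 = 143911 J = 144 kJ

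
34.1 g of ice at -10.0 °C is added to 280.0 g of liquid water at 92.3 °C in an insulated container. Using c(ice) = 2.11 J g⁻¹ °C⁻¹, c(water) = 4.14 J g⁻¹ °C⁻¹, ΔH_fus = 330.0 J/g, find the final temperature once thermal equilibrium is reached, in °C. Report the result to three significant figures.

Heat to bring ice to 0 °C and melt it: q₁ = 34.1×2.11×10.0 + 34.1×330.0 = 11973 J
Heat the water can supply cooling to 0 °C: 280.0×4.14×92.3 = 106994 J > q₁, so all ice melts.
Energy balance: 280.0×4.14×(92.3 − T) = 11973 + 34.1×4.14×(T − 0)
1159.2(92.3 − T) = 11973 + 141.174 T
106994 − 11973 = 1300.374 T
T = 95021 / 1300.374 = 73.07 °C

T_f = 73.1 °C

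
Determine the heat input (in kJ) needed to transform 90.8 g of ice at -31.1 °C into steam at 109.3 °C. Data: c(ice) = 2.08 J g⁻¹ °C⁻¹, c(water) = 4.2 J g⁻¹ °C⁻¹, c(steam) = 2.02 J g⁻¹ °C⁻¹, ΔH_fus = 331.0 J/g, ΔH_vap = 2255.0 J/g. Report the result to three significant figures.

q1 (heat ice -31.1→0.0 °C): 90.8 × 2.08 × 31.1 = 5874 J
q2 (melt at 0 °C): 90.8 × 331.0 = 30055 J
q3 (heat water 0.0→100.0 °C): 90.8 × 4.2 × 100.0 = 38136 J
q4 (vaporize at 100 °C): 90.8 × 2255.0 = 204754 J
q5 (heat steam 100.0→109.3 °C): 90.8 × 2.02 × 9.3 = 1706 J
Total: 5874 + 30055 + 38136 + 204754 + 1706 = 280525 J = 281 kJ

q = 281 kJ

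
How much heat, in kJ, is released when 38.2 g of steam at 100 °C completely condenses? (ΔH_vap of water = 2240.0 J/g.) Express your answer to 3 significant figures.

q = m × ΔH_vap = 38.2 × 2240.0 = 85570 J = 85.6 kJ

q = 85.6 kJ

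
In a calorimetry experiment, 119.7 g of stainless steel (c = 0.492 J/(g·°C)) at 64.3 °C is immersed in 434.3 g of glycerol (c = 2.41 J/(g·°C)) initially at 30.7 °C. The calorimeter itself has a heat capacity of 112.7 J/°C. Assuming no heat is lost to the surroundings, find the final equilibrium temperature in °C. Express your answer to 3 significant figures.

T_f = 32.3 °C

Heat lost by stainless steel = heat gained by glycerol + calorimeter.
(119.7)(0.492)(64.3 − T) = [(434.3)(2.41) + 112.7](T − 30.7)
58.8924 (64.3 − T) = 1159.363 (T − 30.7)
3786.8 − 58.8924 T = 1159.363 T − 35592
39378.8 = 1218.2554 T
T = 32.32 °C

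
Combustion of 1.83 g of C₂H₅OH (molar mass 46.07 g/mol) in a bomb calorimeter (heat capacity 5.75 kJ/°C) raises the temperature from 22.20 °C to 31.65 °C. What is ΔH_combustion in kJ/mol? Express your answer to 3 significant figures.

ΔT = 31.65 − 22.20 = 9.45 °C
q_cal = C_cal × ΔT = 5.75 × 9.45 = 54.3375 kJ
n = 1.83 / 46.07 = 0.03972 mol
q_rxn = −q_cal = -54.3375 kJ
ΔH = -54.3375 / 0.03972 = -1368 kJ/mol

ΔH = -1370 kJ/mol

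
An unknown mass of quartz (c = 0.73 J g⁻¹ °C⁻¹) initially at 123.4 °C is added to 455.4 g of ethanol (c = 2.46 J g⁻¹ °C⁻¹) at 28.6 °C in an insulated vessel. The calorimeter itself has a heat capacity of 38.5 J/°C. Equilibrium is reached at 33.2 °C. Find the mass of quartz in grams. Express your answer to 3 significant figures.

m = 81.0 g

q_gained = (455.4 × 2.46 + 38.5) × (33.2 − 28.6) = 5330.4 J
q_lost = m × 0.73 × (123.4 − 33.2) = 65.846 m
m = 5330.4 / 65.846 = 81.0 g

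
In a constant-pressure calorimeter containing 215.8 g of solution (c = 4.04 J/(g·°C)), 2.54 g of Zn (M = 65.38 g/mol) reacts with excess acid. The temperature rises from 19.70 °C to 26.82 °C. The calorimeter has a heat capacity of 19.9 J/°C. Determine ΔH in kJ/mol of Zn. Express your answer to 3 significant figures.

|ΔT| = |26.82 − 19.70| = 7.12 °C
|q_surr| = (215.8 × 4.04 + 19.9) × 7.12 = 891.732 × 7.12 = 6349 J
n(Zn) = 2.54 / 65.38 = 0.03885 mol
Temperature rose, so q_rxn = −|q_surr| = -6.349 kJ
ΔH = q_rxn / n = -163.4 kJ/mol

ΔH = -163 kJ/mol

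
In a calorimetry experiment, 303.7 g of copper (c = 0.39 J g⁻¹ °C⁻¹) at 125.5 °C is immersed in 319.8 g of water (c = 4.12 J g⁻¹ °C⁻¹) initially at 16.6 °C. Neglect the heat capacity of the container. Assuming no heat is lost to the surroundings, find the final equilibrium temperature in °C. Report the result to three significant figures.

Heat lost by copper = heat gained by water.
(303.7)(0.39)(125.5 − T) = (319.8)(4.12)(T − 16.6)
118.443 (125.5 − T) = 1317.576 (T − 16.6)
14865 − 118.443 T = 1317.576 T − 21872
36737 = 1436.019 T
T = 25.58 °C

T_f = 25.6 °C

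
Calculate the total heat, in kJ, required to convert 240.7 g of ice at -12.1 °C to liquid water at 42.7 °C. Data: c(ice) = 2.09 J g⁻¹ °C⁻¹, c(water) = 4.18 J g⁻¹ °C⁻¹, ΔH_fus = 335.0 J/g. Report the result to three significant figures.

q = 130 kJ

q1 (heat ice -12.1→0.0 °C): 240.7 × 2.09 × 12.1 = 6087 J
q2 (melt at 0 °C): 240.7 × 335.0 = 80635 J
q3 (heat water 0.0→42.7 °C): 240.7 × 4.18 × 42.7 = 42962 J
Total: 6087 + 80635 + 42962 = 129684 J = 130 kJ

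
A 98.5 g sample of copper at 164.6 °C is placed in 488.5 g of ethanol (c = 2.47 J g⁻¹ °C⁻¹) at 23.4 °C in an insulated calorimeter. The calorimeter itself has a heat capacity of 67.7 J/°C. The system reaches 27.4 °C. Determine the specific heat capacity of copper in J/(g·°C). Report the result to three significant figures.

q_gained = (488.5 × 2.47 + 67.7) × (27.4 − 23.4) = 5097 J
q_lost = 98.5 × c × (164.6 − 27.4) = 13514.2 c
Set equal: c = 5097 / 13514.2 = 0.377 J/(g·°C)

c = 0.377 J/(g·°C)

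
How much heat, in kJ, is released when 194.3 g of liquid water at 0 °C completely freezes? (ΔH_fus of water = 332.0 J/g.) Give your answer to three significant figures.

q = m × ΔH_fus = 194.3 × 332.0 = 64510 J = 64.5 kJ

q = 64.5 kJ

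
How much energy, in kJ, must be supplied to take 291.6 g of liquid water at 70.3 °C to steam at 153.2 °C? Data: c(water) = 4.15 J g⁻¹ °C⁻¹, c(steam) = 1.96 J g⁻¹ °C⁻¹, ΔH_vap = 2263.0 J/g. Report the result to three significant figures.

q = 726 kJ

q1 (heat water 70.3→100.0 °C): 291.6 × 4.15 × 29.7 = 35941 J
q2 (vaporize at 100 °C): 291.6 × 2263.0 = 659891 J
q3 (heat steam 100.0→153.2 °C): 291.6 × 1.96 × 53.2 = 30406 J
Total: 35941 + 659891 + 30406 = 726238 J = 726 kJ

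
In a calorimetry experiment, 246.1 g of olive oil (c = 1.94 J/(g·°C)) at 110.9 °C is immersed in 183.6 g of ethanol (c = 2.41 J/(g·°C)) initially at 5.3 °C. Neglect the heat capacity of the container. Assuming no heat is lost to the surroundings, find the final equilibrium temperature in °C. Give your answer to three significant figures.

T_f = 60.1 °C

Heat lost by olive oil = heat gained by ethanol.
(246.1)(1.94)(110.9 − T) = (183.6)(2.41)(T − 5.3)
477.434 (110.9 − T) = 442.476 (T − 5.3)
52947 − 477.434 T = 442.476 T − 2345.1
55292.1 = 919.910 T
T = 60.11 °C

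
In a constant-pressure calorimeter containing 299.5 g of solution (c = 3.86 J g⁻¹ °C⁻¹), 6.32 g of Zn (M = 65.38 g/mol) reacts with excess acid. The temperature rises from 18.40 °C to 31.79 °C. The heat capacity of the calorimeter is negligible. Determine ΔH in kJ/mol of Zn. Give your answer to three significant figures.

ΔH = -160 kJ/mol

|ΔT| = |31.79 − 18.40| = 13.39 °C
|q_surr| = (299.5 × 3.86) × 13.39 = 1156.07 × 13.39 = 15480 J
n(Zn) = 6.32 / 65.38 = 0.09667 mol
Temperature rose, so q_rxn = −|q_surr| = -15.48 kJ
ΔH = q_rxn / n = -160.1 kJ/mol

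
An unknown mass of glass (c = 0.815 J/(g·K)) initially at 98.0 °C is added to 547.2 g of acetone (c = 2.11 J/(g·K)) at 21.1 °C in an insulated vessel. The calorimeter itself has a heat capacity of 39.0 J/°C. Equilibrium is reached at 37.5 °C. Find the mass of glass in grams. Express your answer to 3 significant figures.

q_gained = (547.2 × 2.11 + 39.0) × (37.5 − 21.1) = 19570 J
q_lost = m × 0.815 × (98.0 − 37.5) = 49.3075 m
m = 19570 / 49.3075 = 397 g

m = 397 g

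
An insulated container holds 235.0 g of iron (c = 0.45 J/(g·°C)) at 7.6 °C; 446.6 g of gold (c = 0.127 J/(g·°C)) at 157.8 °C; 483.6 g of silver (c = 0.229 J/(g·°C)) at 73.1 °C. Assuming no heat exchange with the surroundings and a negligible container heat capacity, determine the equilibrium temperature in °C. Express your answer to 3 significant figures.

T_f = 65.3 °C

Σ mᵢcᵢ(T − Tᵢ) = 0  ⇒  T = Σ mᵢcᵢTᵢ / Σ mᵢcᵢ
Σ mᵢcᵢ = 235.0×0.45 + 446.6×0.127 + 483.6×0.229 = 273.2126
Σ mᵢcᵢTᵢ = 105.75×7.6 + 56.7182×157.8 + 110.7444×73.1 = 17849
T = 17849 / 273.2126 = 65.33 °C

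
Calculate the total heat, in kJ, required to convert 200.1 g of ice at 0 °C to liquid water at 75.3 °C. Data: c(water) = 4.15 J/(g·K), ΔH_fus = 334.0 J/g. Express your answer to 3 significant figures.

q1 (melt at 0 °C): 200.1 × 334.0 = 66833 J
q2 (heat water 0.0→75.3 °C): 200.1 × 4.15 × 75.3 = 62530 J
Total: 66833 + 62530 = 129363 J = 129 kJ

q = 129 kJ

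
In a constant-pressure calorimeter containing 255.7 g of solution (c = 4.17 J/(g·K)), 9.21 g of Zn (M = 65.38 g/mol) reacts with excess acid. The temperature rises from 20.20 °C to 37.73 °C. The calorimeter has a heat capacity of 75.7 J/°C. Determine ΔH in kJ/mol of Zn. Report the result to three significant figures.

ΔH = -142 kJ/mol

|ΔT| = |37.73 − 20.20| = 17.53 °C
|q_surr| = (255.7 × 4.17 + 75.7) × 17.53 = 1141.969 × 17.53 = 20020 J
n(Zn) = 9.21 / 65.38 = 0.1409 mol
Temperature rose, so q_rxn = −|q_surr| = -20.02 kJ
ΔH = q_rxn / n = -142.1 kJ/mol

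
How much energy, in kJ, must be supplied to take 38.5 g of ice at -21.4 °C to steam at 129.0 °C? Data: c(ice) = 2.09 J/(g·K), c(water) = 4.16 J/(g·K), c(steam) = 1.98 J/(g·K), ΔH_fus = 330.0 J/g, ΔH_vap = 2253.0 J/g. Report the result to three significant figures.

q1 (heat ice -21.4→0.0 °C): 38.5 × 2.09 × 21.4 = 1722 J
q2 (melt at 0 °C): 38.5 × 330.0 = 12705 J
q3 (heat water 0.0→100.0 °C): 38.5 × 4.16 × 100.0 = 16016 J
q4 (vaporize at 100 °C): 38.5 × 2253.0 = 86741 J
q5 (heat steam 100.0→129.0 °C): 38.5 × 1.98 × 29.0 = 2211 J
Total: 1722 + 12705 + 16016 + 86741 + 2211 = 119395 J = 119 kJ

q = 119 kJ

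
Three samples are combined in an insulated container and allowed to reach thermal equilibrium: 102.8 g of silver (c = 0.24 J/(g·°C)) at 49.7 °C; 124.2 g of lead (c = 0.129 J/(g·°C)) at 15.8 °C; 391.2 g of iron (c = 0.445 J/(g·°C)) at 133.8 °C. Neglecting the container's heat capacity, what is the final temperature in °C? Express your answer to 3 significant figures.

T_f = 115 °C

Σ mᵢcᵢ(T − Tᵢ) = 0  ⇒  T = Σ mᵢcᵢTᵢ / Σ mᵢcᵢ
Σ mᵢcᵢ = 102.8×0.24 + 124.2×0.129 + 391.2×0.445 = 214.7778
Σ mᵢcᵢTᵢ = 24.672×49.7 + 16.0218×15.8 + 174.084×133.8 = 24772
T = 24772 / 214.7778 = 115.3 °C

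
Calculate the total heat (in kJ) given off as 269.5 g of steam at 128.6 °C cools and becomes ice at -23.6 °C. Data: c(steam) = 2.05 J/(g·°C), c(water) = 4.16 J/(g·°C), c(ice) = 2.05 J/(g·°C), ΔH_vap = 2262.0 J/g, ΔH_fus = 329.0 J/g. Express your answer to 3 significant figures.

q = 839 kJ

q1 (cool steam 128.6→100 °C): 269.5 × 2.05 × 28.6 = 15801 J
q2 (condense at 100 °C): 269.5 × 2262.0 = 609609 J
q3 (cool water 100→0 °C): 269.5 × 4.16 × 100.0 = 112112 J
q4 (freeze at 0 °C): 269.5 × 329.0 = 88666 J
q5 (cool ice 0→-23.6 °C): 269.5 × 2.05 × 23.6 = 13038 J
Total: 15801 + 609609 + 112112 + 88666 + 13038 = 839226 J = 839 kJ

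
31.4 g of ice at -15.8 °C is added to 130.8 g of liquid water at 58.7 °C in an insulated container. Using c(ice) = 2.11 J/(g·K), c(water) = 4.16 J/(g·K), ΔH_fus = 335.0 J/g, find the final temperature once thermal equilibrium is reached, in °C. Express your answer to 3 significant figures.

Heat to bring ice to 0 °C and melt it: q₁ = 31.4×2.11×15.8 + 31.4×335.0 = 11566 J
Heat the water can supply cooling to 0 °C: 130.8×4.16×58.7 = 31940.3 J > q₁, so all ice melts.
Energy balance: 130.8×4.16×(58.7 − T) = 11566 + 31.4×4.16×(T − 0)
544.128(58.7 − T) = 11566 + 130.624 T
31940.3 − 11566 = 674.752 T
T = 20374.3 / 674.752 = 30.20 °C

T_f = 30.2 °C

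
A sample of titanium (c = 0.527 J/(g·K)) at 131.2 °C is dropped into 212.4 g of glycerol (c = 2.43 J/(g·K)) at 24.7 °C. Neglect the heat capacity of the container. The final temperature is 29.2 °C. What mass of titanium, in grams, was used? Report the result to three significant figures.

m = 43.2 g

q_gained = (212.4 × 2.43) × (29.2 − 24.7) = 2323 J
q_lost = m × 0.527 × (131.2 − 29.2) = 53.754 m
m = 2323 / 53.754 = 43.2 g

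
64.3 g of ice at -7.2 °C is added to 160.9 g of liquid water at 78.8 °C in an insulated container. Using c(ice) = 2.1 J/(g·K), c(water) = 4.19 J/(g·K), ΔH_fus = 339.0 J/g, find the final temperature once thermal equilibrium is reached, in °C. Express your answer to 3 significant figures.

Heat to bring ice to 0 °C and melt it: q₁ = 64.3×2.1×7.2 + 64.3×339.0 = 22770 J
Heat the water can supply cooling to 0 °C: 160.9×4.19×78.8 = 53124.7 J > q₁, so all ice melts.
Energy balance: 160.9×4.19×(78.8 − T) = 22770 + 64.3×4.19×(T − 0)
674.171(78.8 − T) = 22770 + 269.417 T
53124.7 − 22770 = 943.588 T
T = 30354.7 / 943.588 = 32.17 °C

T_f = 32.2 °C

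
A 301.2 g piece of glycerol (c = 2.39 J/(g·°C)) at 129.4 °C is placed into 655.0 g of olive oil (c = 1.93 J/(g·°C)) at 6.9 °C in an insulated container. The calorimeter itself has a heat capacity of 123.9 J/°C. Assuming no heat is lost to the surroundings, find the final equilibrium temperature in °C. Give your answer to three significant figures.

Heat lost by glycerol = heat gained by olive oil + calorimeter.
(301.2)(2.39)(129.4 − T) = [(655.0)(1.93) + 123.9](T − 6.9)
719.868 (129.4 − T) = 1388.05 (T − 6.9)
93151 − 719.868 T = 1388.05 T − 9577.5
102728.5 = 2107.918 T
T = 48.73 °C

T_f = 48.7 °C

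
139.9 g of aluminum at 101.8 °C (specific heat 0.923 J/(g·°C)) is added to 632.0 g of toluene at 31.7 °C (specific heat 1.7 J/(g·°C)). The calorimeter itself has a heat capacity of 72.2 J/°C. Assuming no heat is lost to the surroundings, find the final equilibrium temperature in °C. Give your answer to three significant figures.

T_f = 38.8 °C

Heat lost by aluminum = heat gained by toluene + calorimeter.
(139.9)(0.923)(101.8 − T) = [(632.0)(1.7) + 72.2](T − 31.7)
129.1277 (101.8 − T) = 1146.6 (T − 31.7)
13145 − 129.1277 T = 1146.6 T − 36347
49492 = 1275.7277 T
T = 38.80 °C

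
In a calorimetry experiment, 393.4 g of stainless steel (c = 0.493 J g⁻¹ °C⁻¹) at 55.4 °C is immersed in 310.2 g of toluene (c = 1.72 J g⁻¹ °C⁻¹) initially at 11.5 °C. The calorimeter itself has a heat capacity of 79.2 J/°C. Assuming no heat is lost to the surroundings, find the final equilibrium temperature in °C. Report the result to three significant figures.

Heat lost by stainless steel = heat gained by toluene + calorimeter.
(393.4)(0.493)(55.4 − T) = [(310.2)(1.72) + 79.2](T − 11.5)
193.9462 (55.4 − T) = 612.744 (T − 11.5)
10745 − 193.9462 T = 612.744 T − 7046.6
17791.6 = 806.6902 T
T = 22.06 °C

T_f = 22.1 °C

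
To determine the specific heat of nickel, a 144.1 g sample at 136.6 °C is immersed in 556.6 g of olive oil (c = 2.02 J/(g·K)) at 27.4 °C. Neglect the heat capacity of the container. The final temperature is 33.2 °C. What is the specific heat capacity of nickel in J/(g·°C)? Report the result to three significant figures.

q_gained = (556.6 × 2.02) × (33.2 − 27.4) = 6521 J
q_lost = 144.1 × c × (136.6 − 33.2) = 14899.94 c
Set equal: c = 6521 / 14899.94 = 0.438 J/(g·°C)

c = 0.438 J/(g·°C)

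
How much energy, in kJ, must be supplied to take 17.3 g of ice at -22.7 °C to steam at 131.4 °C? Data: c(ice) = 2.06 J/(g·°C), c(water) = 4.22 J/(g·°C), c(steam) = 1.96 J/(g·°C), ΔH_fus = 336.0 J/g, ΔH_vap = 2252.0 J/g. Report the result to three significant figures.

q1 (heat ice -22.7→0.0 °C): 17.3 × 2.06 × 22.7 = 809 J
q2 (melt at 0 °C): 17.3 × 336.0 = 5813 J
q3 (heat water 0.0→100.0 °C): 17.3 × 4.22 × 100.0 = 7301 J
q4 (vaporize at 100 °C): 17.3 × 2252.0 = 38960 J
q5 (heat steam 100.0→131.4 °C): 17.3 × 1.96 × 31.4 = 1065 J
Total: 809 + 5813 + 7301 + 38960 + 1065 = 53948 J = 53.9 kJ

q = 53.9 kJ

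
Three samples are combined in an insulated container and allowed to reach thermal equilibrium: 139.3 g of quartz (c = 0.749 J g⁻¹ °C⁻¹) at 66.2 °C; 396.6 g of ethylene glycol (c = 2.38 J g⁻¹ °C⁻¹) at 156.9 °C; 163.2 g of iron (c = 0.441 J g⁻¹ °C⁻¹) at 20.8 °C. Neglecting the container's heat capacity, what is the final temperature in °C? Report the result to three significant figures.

T_f = 140 °C

Σ mᵢcᵢ(T − Tᵢ) = 0  ⇒  T = Σ mᵢcᵢTᵢ / Σ mᵢcᵢ
Σ mᵢcᵢ = 139.3×0.749 + 396.6×2.38 + 163.2×0.441 = 1120.2149
Σ mᵢcᵢTᵢ = 104.3357×66.2 + 943.908×156.9 + 71.9712×20.8 = 156500
T = 156500 / 1120.2149 = 139.7 °C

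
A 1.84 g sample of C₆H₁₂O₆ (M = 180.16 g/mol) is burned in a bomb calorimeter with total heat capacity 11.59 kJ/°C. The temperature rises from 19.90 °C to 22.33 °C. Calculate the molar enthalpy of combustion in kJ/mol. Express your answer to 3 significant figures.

ΔT = 22.33 − 19.90 = 2.43 °C
q_cal = C_cal × ΔT = 11.59 × 2.43 = 28.1637 kJ
n = 1.84 / 180.16 = 0.01021 mol
q_rxn = −q_cal = -28.1637 kJ
ΔH = -28.1637 / 0.01021 = -2758 kJ/mol

ΔH = -2760 kJ/mol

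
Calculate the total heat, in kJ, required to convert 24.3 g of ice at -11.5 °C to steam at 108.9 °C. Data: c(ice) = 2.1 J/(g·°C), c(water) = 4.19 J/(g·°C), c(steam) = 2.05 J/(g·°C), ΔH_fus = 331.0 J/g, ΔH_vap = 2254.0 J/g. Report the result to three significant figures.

q = 74.0 kJ

q1 (heat ice -11.5→0.0 °C): 24.3 × 2.1 × 11.5 = 587 J
q2 (melt at 0 °C): 24.3 × 331.0 = 8043 J
q3 (heat water 0.0→100.0 °C): 24.3 × 4.19 × 100.0 = 10182 J
q4 (vaporize at 100 °C): 24.3 × 2254.0 = 54772 J
q5 (heat steam 100.0→108.9 °C): 24.3 × 2.05 × 8.9 = 443 J
Total: 587 + 8043 + 10182 + 54772 + 443 = 74027 J = 74.0 kJ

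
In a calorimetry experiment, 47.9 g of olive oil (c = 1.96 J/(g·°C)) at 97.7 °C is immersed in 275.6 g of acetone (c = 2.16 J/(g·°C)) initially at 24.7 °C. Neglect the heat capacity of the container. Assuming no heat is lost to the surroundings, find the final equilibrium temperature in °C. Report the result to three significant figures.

Heat lost by olive oil = heat gained by acetone.
(47.9)(1.96)(97.7 − T) = (275.6)(2.16)(T − 24.7)
93.884 (97.7 − T) = 595.296 (T − 24.7)
9172.5 − 93.884 T = 595.296 T − 14704
23876.5 = 689.180 T
T = 34.64 °C

T_f = 34.6 °C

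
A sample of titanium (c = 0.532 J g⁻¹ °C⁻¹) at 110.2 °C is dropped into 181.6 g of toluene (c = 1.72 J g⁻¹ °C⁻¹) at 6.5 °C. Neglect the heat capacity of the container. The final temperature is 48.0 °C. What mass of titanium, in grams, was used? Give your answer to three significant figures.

q_gained = (181.6 × 1.72) × (48.0 − 6.5) = 12960 J
q_lost = m × 0.532 × (110.2 − 48.0) = 33.0904 m
m = 12960 / 33.0904 = 392 g

m = 392 g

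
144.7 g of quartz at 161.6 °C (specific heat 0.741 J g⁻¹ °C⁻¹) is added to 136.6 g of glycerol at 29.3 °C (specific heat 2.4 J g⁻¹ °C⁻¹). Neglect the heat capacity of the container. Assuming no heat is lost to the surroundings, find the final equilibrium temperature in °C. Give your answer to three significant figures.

T_f = 61.9 °C

Heat lost by quartz = heat gained by glycerol.
(144.7)(0.741)(161.6 − T) = (136.6)(2.4)(T − 29.3)
107.2227 (161.6 − T) = 327.84 (T − 29.3)
17327 − 107.2227 T = 327.84 T − 9605.7
26932.7 = 435.0627 T
T = 61.91 °C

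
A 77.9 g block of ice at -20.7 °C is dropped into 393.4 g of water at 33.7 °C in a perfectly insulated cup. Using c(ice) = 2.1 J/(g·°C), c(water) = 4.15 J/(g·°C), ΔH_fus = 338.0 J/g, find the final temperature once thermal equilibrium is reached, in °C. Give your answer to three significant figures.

T_f = 12.9 °C

Heat to bring ice to 0 °C and melt it: q₁ = 77.9×2.1×20.7 + 77.9×338.0 = 29717 J
Heat the water can supply cooling to 0 °C: 393.4×4.15×33.7 = 55019.0 J > q₁, so all ice melts.
Energy balance: 393.4×4.15×(33.7 − T) = 29717 + 77.9×4.15×(T − 0)
1632.61(33.7 − T) = 29717 + 323.285 T
55019.0 − 29717 = 1955.895 T
T = 25302.0 / 1955.895 = 12.94 °C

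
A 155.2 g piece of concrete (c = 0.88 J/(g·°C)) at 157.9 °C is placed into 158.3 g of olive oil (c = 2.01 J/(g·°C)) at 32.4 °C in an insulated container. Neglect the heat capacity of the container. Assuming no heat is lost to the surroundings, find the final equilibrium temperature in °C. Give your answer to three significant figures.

Heat lost by concrete = heat gained by olive oil.
(155.2)(0.88)(157.9 − T) = (158.3)(2.01)(T − 32.4)
136.576 (157.9 − T) = 318.183 (T − 32.4)
21565 − 136.576 T = 318.183 T − 10309
31874 = 454.759 T
T = 70.09 °C

T_f = 70.1 °C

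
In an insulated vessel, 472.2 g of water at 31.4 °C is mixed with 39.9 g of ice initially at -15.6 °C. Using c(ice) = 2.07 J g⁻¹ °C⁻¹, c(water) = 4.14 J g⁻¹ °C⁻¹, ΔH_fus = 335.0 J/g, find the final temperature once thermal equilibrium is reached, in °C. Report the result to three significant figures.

T_f = 22.0 °C

Heat to bring ice to 0 °C and melt it: q₁ = 39.9×2.07×15.6 + 39.9×335.0 = 14655 J
Heat the water can supply cooling to 0 °C: 472.2×4.14×31.4 = 61384.1 J > q₁, so all ice melts.
Energy balance: 472.2×4.14×(31.4 − T) = 14655 + 39.9×4.14×(T − 0)
1954.908(31.4 − T) = 14655 + 165.186 T
61384.1 − 14655 = 2120.094 T
T = 46729.1 / 2120.094 = 22.04 °C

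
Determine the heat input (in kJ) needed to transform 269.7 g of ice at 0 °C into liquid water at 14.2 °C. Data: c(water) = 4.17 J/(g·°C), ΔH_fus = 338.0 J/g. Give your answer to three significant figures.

q1 (melt at 0 °C): 269.7 × 338.0 = 91159 J
q2 (heat water 0.0→14.2 °C): 269.7 × 4.17 × 14.2 = 15970 J
Total: 91159 + 15970 = 107129 J = 107 kJ

q = 107 kJ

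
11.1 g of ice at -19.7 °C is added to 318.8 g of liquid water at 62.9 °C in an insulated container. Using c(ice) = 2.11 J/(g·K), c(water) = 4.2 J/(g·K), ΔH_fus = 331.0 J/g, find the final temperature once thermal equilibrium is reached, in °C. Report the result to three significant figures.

Heat to bring ice to 0 °C and melt it: q₁ = 11.1×2.11×19.7 + 11.1×331.0 = 4135.5 J
Heat the water can supply cooling to 0 °C: 318.8×4.2×62.9 = 84220.6 J > q₁, so all ice melts.
Energy balance: 318.8×4.2×(62.9 − T) = 4135.5 + 11.1×4.2×(T − 0)
1338.96(62.9 − T) = 4135.5 + 46.62 T
84220.6 − 4135.5 = 1385.58 T
T = 80085.1 / 1385.58 = 57.80 °C

T_f = 57.8 °C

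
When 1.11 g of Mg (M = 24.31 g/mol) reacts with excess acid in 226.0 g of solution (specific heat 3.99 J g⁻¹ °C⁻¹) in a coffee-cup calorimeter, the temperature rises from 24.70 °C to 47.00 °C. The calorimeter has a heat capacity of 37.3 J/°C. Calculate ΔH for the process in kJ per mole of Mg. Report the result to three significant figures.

|ΔT| = |47.00 − 24.70| = 22.30 °C
|q_surr| = (226.0 × 3.99 + 37.3) × 22.30 = 939.04 × 22.30 = 20940 J
n(Mg) = 1.11 / 24.31 = 0.04566 mol
Temperature rose, so q_rxn = −|q_surr| = -20.94 kJ
ΔH = q_rxn / n = -458.6 kJ/mol

ΔH = -459 kJ/mol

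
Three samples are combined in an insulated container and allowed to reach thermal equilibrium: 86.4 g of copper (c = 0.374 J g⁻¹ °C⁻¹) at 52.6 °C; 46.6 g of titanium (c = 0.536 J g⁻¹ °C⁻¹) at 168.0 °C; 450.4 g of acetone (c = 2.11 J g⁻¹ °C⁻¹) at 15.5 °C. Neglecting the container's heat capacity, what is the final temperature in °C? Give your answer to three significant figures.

Σ mᵢcᵢ(T − Tᵢ) = 0  ⇒  T = Σ mᵢcᵢTᵢ / Σ mᵢcᵢ
Σ mᵢcᵢ = 86.4×0.374 + 46.6×0.536 + 450.4×2.11 = 1007.6352
Σ mᵢcᵢTᵢ = 32.3136×52.6 + 24.9776×168.0 + 950.344×15.5 = 20626
T = 20626 / 1007.6352 = 20.47 °C

T_f = 20.5 °C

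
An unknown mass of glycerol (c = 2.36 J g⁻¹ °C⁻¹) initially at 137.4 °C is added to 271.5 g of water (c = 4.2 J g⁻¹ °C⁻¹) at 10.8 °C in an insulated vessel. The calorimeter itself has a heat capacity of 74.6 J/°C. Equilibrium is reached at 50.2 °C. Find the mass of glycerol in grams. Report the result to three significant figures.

m = 233 g

q_gained = (271.5 × 4.2 + 74.6) × (50.2 − 10.8) = 47870 J
q_lost = m × 2.36 × (137.4 − 50.2) = 205.792 m
m = 47870 / 205.792 = 233 g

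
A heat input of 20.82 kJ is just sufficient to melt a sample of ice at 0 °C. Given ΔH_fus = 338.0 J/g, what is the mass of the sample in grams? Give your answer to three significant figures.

m = 61.6 g

m = q / ΔH_fus = 20820 J / 338.0 J/g = 61.6 g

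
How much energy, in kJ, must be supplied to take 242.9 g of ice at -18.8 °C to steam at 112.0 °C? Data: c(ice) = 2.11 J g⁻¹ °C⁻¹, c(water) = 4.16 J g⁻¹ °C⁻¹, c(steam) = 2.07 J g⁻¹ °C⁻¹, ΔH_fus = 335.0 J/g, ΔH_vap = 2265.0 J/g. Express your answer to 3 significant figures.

q = 748 kJ

q1 (heat ice -18.8→0.0 °C): 242.9 × 2.11 × 18.8 = 9635 J
q2 (melt at 0 °C): 242.9 × 335.0 = 81372 J
q3 (heat water 0.0→100.0 °C): 242.9 × 4.16 × 100.0 = 101046 J
q4 (vaporize at 100 °C): 242.9 × 2265.0 = 550169 J
q5 (heat steam 100.0→112.0 °C): 242.9 × 2.07 × 12.0 = 6034 J
Total: 9635 + 81372 + 101046 + 550169 + 6034 = 748256 J = 748 kJ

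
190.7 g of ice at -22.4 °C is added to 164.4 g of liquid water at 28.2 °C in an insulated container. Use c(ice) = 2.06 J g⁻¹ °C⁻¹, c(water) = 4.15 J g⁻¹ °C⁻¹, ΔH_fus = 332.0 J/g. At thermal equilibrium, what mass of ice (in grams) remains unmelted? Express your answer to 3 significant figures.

Heat to warm all ice to 0 °C: 190.7×2.06×22.4 = 8799.7 J
Heat released by water cooling to 0 °C: 164.4×4.15×28.2 = 19240 J
19240 J < 8799.7 + 190.7×332.0 = 72112.1 J, so not all ice melts; final T = 0 °C.
Heat left for melting: 19240 − 8799.7 = 10440.3 J
Mass melted = 10440.3 / 332.0 = 31.45 g
Ice remaining = 190.7 − 31.45 = 159.25 g

m_ice remaining = 159 g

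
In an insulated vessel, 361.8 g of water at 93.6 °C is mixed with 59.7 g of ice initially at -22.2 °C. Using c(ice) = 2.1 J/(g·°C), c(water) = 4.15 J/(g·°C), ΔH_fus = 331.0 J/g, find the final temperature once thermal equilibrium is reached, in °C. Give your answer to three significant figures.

T_f = 67.5 °C

Heat to bring ice to 0 °C and melt it: q₁ = 59.7×2.1×22.2 + 59.7×331.0 = 22544 J
Heat the water can supply cooling to 0 °C: 361.8×4.15×93.6 = 140538 J > q₁, so all ice melts.
Energy balance: 361.8×4.15×(93.6 − T) = 22544 + 59.7×4.15×(T − 0)
1501.47(93.6 − T) = 22544 + 247.755 T
140538 − 22544 = 1749.225 T
T = 117994 / 1749.225 = 67.46 °C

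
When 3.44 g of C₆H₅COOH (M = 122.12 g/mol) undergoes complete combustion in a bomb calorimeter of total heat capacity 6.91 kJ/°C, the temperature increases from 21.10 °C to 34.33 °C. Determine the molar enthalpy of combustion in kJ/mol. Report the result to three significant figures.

ΔH = -3250 kJ/mol

ΔT = 34.33 − 21.10 = 13.23 °C
q_cal = C_cal × ΔT = 6.91 × 13.23 = 91.4193 kJ
n = 3.44 / 122.12 = 0.02817 mol
q_rxn = −q_cal = -91.4193 kJ
ΔH = -91.4193 / 0.02817 = -3245 kJ/mol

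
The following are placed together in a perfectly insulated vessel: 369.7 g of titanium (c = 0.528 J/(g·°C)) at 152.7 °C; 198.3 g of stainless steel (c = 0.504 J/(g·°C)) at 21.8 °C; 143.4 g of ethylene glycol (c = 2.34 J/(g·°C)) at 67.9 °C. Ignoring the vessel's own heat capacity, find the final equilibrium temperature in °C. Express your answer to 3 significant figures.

T_f = 86.8 °C

Σ mᵢcᵢ(T − Tᵢ) = 0  ⇒  T = Σ mᵢcᵢTᵢ / Σ mᵢcᵢ
Σ mᵢcᵢ = 369.7×0.528 + 198.3×0.504 + 143.4×2.34 = 630.7008
Σ mᵢcᵢTᵢ = 195.2016×152.7 + 99.9432×21.8 + 335.556×67.9 = 54770
T = 54770 / 630.7008 = 86.84 °C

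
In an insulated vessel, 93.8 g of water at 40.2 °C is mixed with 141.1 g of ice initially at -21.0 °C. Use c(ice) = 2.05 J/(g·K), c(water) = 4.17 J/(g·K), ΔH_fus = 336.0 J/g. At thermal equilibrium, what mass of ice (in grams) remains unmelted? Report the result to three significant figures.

m_ice remaining = 112 g

Heat to warm all ice to 0 °C: 141.1×2.05×21.0 = 6074.4 J
Heat released by water cooling to 0 °C: 93.8×4.17×40.2 = 15724 J
15724 J < 6074.4 + 141.1×336.0 = 53484.0 J, so not all ice melts; final T = 0 °C.
Heat left for melting: 15724 − 6074.4 = 9649.6 J
Mass melted = 9649.6 / 336.0 = 28.72 g
Ice remaining = 141.1 − 28.72 = 112.38 g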